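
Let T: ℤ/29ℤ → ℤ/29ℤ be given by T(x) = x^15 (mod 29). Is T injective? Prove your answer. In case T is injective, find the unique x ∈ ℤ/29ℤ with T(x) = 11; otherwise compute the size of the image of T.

18

Since 29 is prime, the nonzero elements of ℤ/29ℤ form a cyclic group of order 28.
As gcd(15, 28) = 1, raising to the 15th power is a bijection on this group: if u^15 ≡ v^15 then (uv^{−1})^15 = 1, and the only element of order dividing gcd(15, 28) = 1 is 1, so u = v.
With T(0) = 0 this makes T injective on all of ℤ/29ℤ, hence bijective (finite equal-size domain and codomain). In particular T is injective.
Since T is injective, we find the preimage of 11. The inverse of x ↦ x^15 on (ℤ/29ℤ)^× is x ↦ x^15, because 15·15 = 225 = 8·28 + 1 ≡ 1 (mod 28) and x^{28} = 1 for x ≠ 0 (Fermat). So T⁻¹(11) = 11^15 mod 29.
Repeated squaring mod 29: 11^1 ≡ 11, 11^2 ≡ 11² = 121 ≡ 5, 11^4 ≡ 5² = 25, 11^8 ≡ 25² = 625 ≡ 16. Since 15 = 8 + 4 + 2 + 1, 11^15 ≡ 16·25·5·11: 16·25 = 400 ≡ 23, then 23·5 = 115 ≡ 28, then 28·11 = 308 ≡ 18. So 11^15 ≡ 18 (mod 29).
Hence T⁻¹(11) = 18.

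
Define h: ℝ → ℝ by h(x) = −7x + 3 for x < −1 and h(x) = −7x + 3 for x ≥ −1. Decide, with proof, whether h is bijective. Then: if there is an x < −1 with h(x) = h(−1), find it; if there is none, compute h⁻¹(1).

Both pieces are strictly decreasing (slopes −7 and −7), so each is injective on its own interval.
The left piece maps (−∞, −1) onto (10, ∞); the right piece maps [−1, ∞) onto (−∞, 10].
Since 10 = 10, the images partition ℝ: h is injective and surjective, hence bijective.
Because the two images are disjoint, no x < −1 has h(x) = h(−1), so we compute h⁻¹(1): 1 lies in (−∞, 10], so solve −7x + 3 = 1: x = (1 − 3)/(−7) = 2/7.

2/7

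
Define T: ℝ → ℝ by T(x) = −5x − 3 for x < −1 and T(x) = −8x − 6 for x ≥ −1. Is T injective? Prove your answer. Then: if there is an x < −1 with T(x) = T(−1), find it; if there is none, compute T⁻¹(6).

Both pieces are strictly decreasing (slopes −5 and −8), so each is injective on its own interval.
The left piece maps (−∞, −1) onto (2, ∞); the right piece maps [−1, ∞) onto (−∞, 2].
These images are disjoint, so no value is attained by both pieces. Thus T is injective.
Because the two images are disjoint, no x < −1 has T(x) = T(−1), so we compute T⁻¹(6): 6 lies in (2, ∞), so solve −5x − 3 = 6: x = (6 + 3)/(−5) = −9/5.

-9/5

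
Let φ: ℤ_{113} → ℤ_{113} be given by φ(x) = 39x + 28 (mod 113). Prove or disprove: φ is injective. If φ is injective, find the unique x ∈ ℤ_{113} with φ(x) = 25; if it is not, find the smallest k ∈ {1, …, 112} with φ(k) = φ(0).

26

Suppose φ(a) = φ(b) in ℤ_{113}. Then 39a + 28 ≡ 39b + 28 (mod 113), hence 39(a − b) ≡ 0 (mod 113).
Since gcd(39, 113) = 1, 39 is invertible modulo 113, hence a − b ≡ 0 (mod 113), i.e. a = b.
Hence φ is injective.
We now compute 39⁻¹ mod 113 explicitly. Euclid's algorithm: 113 = 2·39 + 35, 39 = 1·35 + 4, 35 = 8·4 + 3, 4 = 1·3 + 1; back-substituting gives 1 = 29·39 − 10·113, so 39⁻¹ ≡ 29 (mod 113).
Since φ is injective, we find φ⁻¹(25): we need 39x ≡ 25 − 28 ≡ 110 (mod 113). Using 39⁻¹ = 29: x ≡ 29·110 = 3190 = 28·113 + 26, so x = 26.
Check: φ(26) = 39·26 + 28 = 1042 = 9·113 + 25 ≡ 25 (mod 113).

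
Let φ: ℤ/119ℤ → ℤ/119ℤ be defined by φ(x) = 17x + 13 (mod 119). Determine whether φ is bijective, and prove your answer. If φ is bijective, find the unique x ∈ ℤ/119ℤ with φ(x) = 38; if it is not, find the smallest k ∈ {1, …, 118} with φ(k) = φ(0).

By definition, φ is injective when φ(x_1) = φ(x_2) forces x_1 = x_2.
We have gcd(17, 119) = 17 > 1. Taking x_1 = 0 and x_2 = 7: φ(0) = 13 and φ(7) = 17·7 + 13 = 132 ≡ 13 (mod 119).
So φ(0) = φ(7) while 0 ≠ 7, hence φ is not injective, hence not bijective.
Since φ is not bijective, we find the least positive k with φ(k) = φ(0): this means 17k ≡ 0 (mod 119), i.e. 119 ∣ 17k. Since gcd(17, 119) = 17, dividing through by 17 this holds exactly when 7 ∣ k.
The smallest positive such k is 7.

7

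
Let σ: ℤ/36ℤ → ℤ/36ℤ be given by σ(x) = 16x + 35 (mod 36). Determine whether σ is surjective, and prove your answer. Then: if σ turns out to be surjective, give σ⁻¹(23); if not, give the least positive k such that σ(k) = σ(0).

9

Recall: surjectivity means every element of the codomain has a preimage under σ.
Since gcd(16, 36) = 4, we have 16x ≡ 0 (mod 4) for all x, so σ(x) ≡ 3 (mod 4).
But 0 ≢ 3 (mod 4), so 0 ∈ ℤ/36ℤ has no preimage. So σ is not surjective.
Since σ is not surjective, we find the least positive k with σ(k) = σ(0): this means 16k ≡ 0 (mod 36), i.e. 36 ∣ 16k. Since gcd(16, 36) = 4, dividing through by 4 this holds exactly when 9 ∣ 4k, and as gcd(4, 9) = 1, exactly when 9 ∣ k.
The smallest positive such k is 9.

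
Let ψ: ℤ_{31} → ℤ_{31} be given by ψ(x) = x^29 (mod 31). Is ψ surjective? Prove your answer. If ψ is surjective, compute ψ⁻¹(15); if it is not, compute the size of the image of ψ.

29

Since 31 is prime, the nonzero elements of ℤ_{31} form a cyclic group of order 30.
As gcd(29, 30) = 1, raising to the 29th power is a bijection on this group: if s^29 ≡ t^29 then (st^{−1})^29 = 1, and the only element of order dividing gcd(29, 30) = 1 is 1, so s = t.
With ψ(0) = 0 this makes ψ injective on all of ℤ_{31}, hence bijective (finite equal-size domain and codomain). In particular ψ is surjective.
Since ψ is surjective, we find the preimage of 15. The inverse of x ↦ x^29 on (ℤ_{31})^× is x ↦ x^29, because 29·29 = 841 = 28·30 + 1 ≡ 1 (mod 30) and x^{30} = 1 for x ≠ 0 (Fermat). So ψ⁻¹(15) = 15^29 mod 31.
Repeated squaring mod 31: 15^1 ≡ 15, 15^2 ≡ 15² = 225 ≡ 8, 15^4 ≡ 8² = 64 ≡ 2, 15^8 ≡ 2² = 4, 15^16 ≡ 4² = 16. Since 29 = 16 + 8 + 4 + 1, 15^29 ≡ 16·4·2·15: 16·4 = 64 ≡ 2, then 2·2 = 4, then 4·15 = 60 ≡ 29. So 15^29 ≡ 29 (mod 31).
Hence ψ⁻¹(15) = 29.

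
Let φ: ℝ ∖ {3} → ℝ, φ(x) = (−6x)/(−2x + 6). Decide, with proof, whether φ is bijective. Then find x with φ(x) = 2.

If φ(x) = 3, cross-multiplying gives −2(−6x) = −6(−2x + 6), which simplifies to 0 = −36 — false.  So 3 has no preimage and φ is not surjective.
Hence φ is not bijective.
Solving φ(x) = 2: cross-multiplying gives −6x = 2(−2x + 6), which rearranges to −2x = 12, so x = −6.

-6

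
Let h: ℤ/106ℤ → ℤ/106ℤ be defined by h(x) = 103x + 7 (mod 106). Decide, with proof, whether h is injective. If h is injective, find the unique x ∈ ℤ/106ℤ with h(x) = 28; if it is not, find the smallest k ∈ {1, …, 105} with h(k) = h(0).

99

By definition, h is injective when h(a) = h(b) forces a = b.
If h(a) = h(b), then 103a ≡ 103b (mod 106). Because gcd(103, 106) = 1, we may cancel 103 to get a ≡ b (mod 106).
Thus h is injective.
We now compute 103⁻¹ mod 106 explicitly. Euclid's algorithm: 106 = 1·103 + 3, 103 = 34·3 + 1; back-substituting gives 1 = 35·103 − 34·106, so 103⁻¹ ≡ 35 (mod 106).
Since h is injective, we compute h⁻¹(28): solve 103x + 7 ≡ 28 (mod 106), i.e. 103x ≡ 21 (mod 106).
Multiplying by 103⁻¹ = 35 gives x ≡ 35·21 = 735 = 6·106 + 99 ≡ 99 (mod 106).
Check: h(99) = 103·99 + 7 = 10204 = 96·106 + 28 ≡ 28 (mod 106).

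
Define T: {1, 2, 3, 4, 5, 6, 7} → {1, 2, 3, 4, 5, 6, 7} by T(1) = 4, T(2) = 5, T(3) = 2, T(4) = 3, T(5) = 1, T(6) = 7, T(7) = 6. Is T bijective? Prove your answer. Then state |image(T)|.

The values 4, 5, 2, 3, 1, 7, 6 are a permutation of {1, 2, 3, 4, 5, 6, 7}: each element appears exactly once.
So T is injective and surjective, hence bijective.
The image of T is {1, 2, 3, 4, 5, 6, 7}, which has 7 elements.

7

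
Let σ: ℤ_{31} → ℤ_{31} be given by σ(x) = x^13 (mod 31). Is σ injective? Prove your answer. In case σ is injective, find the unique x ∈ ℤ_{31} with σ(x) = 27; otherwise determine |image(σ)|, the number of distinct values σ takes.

15

Since 31 is prime, the nonzero elements of ℤ_{31} form a cyclic group of order 30.
As gcd(13, 30) = 1, raising to the 13th power is a bijection on this group: if u^13 ≡ v^13 then (uv^{−1})^13 = 1, and the only element of order dividing gcd(13, 30) = 1 is 1, so u = v.
With σ(0) = 0 this makes σ injective on all of ℤ_{31}, hence bijective (finite equal-size domain and codomain). In particular σ is injective.
Since σ is injective, we find the preimage of 27. The inverse of x ↦ x^13 on (ℤ_{31})^× is x ↦ x^7, because 13·7 = 91 = 3·30 + 1 ≡ 1 (mod 30) and x^{30} = 1 for x ≠ 0 (Fermat). So σ⁻¹(27) = 27^7 mod 31.
Repeated squaring mod 31: 27^1 ≡ 27, 27^2 ≡ 27² = 729 ≡ 16, 27^4 ≡ 16² = 256 ≡ 8. Since 7 = 4 + 2 + 1, 27^7 ≡ 8·16·27: 8·16 = 128 ≡ 4, then 4·27 = 108 ≡ 15. So 27^7 ≡ 15 (mod 31).
Hence σ⁻¹(27) = 15.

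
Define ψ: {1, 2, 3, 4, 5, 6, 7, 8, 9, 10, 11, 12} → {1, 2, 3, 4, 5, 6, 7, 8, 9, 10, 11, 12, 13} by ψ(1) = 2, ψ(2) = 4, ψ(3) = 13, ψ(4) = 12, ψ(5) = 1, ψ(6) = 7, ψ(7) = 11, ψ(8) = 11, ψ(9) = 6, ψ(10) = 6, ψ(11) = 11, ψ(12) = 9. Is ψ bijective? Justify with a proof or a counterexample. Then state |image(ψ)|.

9

ψ(7) = 11 = ψ(8) with 7 ≠ 8, so ψ is not injective, hence not bijective.
The image of ψ is {1, 2, 4, 6, 7, 9, 11, 12, 13}, which has 9 elements.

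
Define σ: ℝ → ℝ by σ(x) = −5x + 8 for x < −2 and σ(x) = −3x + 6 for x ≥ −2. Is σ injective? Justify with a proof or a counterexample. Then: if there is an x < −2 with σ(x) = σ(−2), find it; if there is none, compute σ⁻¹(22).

-14/5

Both pieces are strictly decreasing (slopes −5 and −3), so each is injective on its own interval.
The left piece maps (−∞, −2) onto (18, ∞); the right piece maps [−2, ∞) onto (−∞, 12].
These images are disjoint, so no value is attained by both pieces. So σ is injective.
Because the two images are disjoint, no x < −2 has σ(x) = σ(−2), so we compute σ⁻¹(22): 22 lies in (18, ∞), so solve −5x + 8 = 22: x = (22 − 8)/(−5) = −14/5.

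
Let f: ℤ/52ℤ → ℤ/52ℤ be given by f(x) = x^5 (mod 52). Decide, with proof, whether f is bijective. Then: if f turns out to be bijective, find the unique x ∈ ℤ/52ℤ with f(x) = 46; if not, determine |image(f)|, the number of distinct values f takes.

39

f(0) = 0^5 = 0.
f(26): Repeated squaring mod 52: 26^1 ≡ 26, 26^2 ≡ 26² = 676 ≡ 0, 26^4 ≡ 0² = 0. Since 5 = 4 + 1, 26^5 ≡ 0·26: 0·26 = 0. So 26^5 ≡ 0 (mod 52).
So f(0) = f(26) = 0 while 0 ≠ 26, therefore f is not injective, hence not bijective.
Since f is not bijective, we determine |image(f)|. Computing x^5 mod 52 for each x (by repeated squaring, reducing mod 52 at every step), the values f(0), f(1), …, f(51) are: 0, 1, 32, 35, 36, 5, 28, 11, 8, 29, 4, 7, 12, 13, 40, 19, 48, 49, 44, 15, 24, 21, 16, 43, 20, 25, 0, 27, 32, 9, 36, 31, 28, 37, 8, 3, 4, 33, 12, 39, 40, 45, 48, 23, 44, 41, 24, 47, 16, 17, 20, 51.
The distinct values are {0, 1, 3, 4, 5, 7, 8, 9, 11, 12, 13, 15, 16, 17, 19, 20, 21, 23, 24, 25, 27, 28, 29, 31, 32, 33, 35, 36, 37, 39, 40, 41, 43, 44, 45, 47, 48, 49, 51}; there are 39 of them.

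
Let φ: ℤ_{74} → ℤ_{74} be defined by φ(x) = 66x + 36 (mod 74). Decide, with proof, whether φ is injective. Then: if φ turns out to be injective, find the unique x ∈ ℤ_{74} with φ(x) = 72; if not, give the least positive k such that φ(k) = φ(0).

We have gcd(66, 74) = 2 > 1. Taking x_1 = 0 and x_2 = 37: φ(0) = 36 and φ(37) = 66·37 + 36 = 2478 ≡ 36 (mod 74).
So φ(0) = φ(37) while 0 ≠ 37, therefore φ is not injective.
Since φ is not injective, we find the least positive k with φ(k) = φ(0): this means 66k ≡ 0 (mod 74), i.e. 74 ∣ 66k. Since gcd(66, 74) = 2, dividing through by 2 this holds exactly when 37 ∣ 33k, and as gcd(33, 37) = 1, exactly when 37 ∣ k.
The smallest positive such k is 37.

37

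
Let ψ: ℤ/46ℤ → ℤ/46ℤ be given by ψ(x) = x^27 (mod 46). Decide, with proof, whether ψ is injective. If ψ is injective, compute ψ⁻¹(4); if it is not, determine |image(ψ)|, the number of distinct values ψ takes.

36

Computing x^27 mod 46 for each x (by repeated squaring, reducing mod 46 at every step), the values ψ(0), ψ(1), …, ψ(45) are: 0, 1, 32, 13, 12, 43, 2, 17, 16, 31, 42, 5, 18, 27, 38, 7, 6, 21, 26, 11, 10, 37, 22, 23, 24, 9, 36, 35, 20, 25, 40, 39, 8, 19, 28, 41, 4, 15, 30, 29, 44, 3, 34, 33, 14, 45.
Every element of ℤ/46ℤ appears exactly once in this list, so ψ is a bijection, and in particular injective.
Since ψ is injective, we read off the preimage of 4 from the same table: ψ(36) = 4, so ψ⁻¹(4) = 36.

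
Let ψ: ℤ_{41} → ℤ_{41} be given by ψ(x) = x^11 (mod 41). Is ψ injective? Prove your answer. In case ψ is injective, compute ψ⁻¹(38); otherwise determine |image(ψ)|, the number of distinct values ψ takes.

14

Since 41 is prime, the nonzero elements of ℤ_{41} form a cyclic group of order 40.
As gcd(11, 40) = 1, raising to the 11th power is a bijection on this group: if a^11 ≡ b^11 then (ab^{−1})^11 = 1, and the only element of order dividing gcd(11, 40) = 1 is 1, so a = b.
With ψ(0) = 0 this makes ψ injective on all of ℤ_{41}, hence bijective (finite equal-size domain and codomain). In particular ψ is injective.
Since ψ is injective, we find the preimage of 38. The inverse of x ↦ x^11 on (ℤ_{41})^× is x ↦ x^11, because 11·11 = 121 = 3·40 + 1 ≡ 1 (mod 40) and x^{40} = 1 for x ≠ 0 (Fermat). So ψ⁻¹(38) = 38^11 mod 41.
Repeated squaring mod 41: 38^1 ≡ 38, 38^2 ≡ 38² = 1444 ≡ 9, 38^4 ≡ 9² = 81 ≡ 40, 38^8 ≡ 40² = 1600 ≡ 1. Since 11 = 8 + 2 + 1, 38^11 ≡ 1·9·38: 1·9 = 9, then 9·38 = 342 ≡ 14. So 38^11 ≡ 14 (mod 41).
Hence ψ⁻¹(38) = 14.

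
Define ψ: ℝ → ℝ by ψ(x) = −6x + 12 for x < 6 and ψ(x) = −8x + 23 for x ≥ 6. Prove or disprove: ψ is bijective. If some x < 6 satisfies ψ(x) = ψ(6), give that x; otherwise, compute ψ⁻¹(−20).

16/3

Both pieces are strictly decreasing (slopes −6 and −8), so each is injective on its own interval.
The left piece maps (−∞, 6) onto (−24, ∞); the right piece maps [6, ∞) onto (−∞, −25].
The images leave a gap (−24 has no preimage), so ψ is not surjective, hence not bijective.
Because the two images are disjoint, no x < 6 has ψ(x) = ψ(6), so we compute ψ⁻¹(−20): −20 lies in (−24, ∞), so solve −6x + 12 = −20: x = (−20 − 12)/(−6) = 16/3.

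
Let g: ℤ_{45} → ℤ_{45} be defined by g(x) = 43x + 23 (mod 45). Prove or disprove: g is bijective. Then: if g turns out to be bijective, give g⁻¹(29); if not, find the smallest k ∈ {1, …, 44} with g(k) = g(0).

42

Recall: injectivity means: for all s, t in the domain, g(s) = g(t) implies s = t.
Suppose g(s) = g(t) in ℤ_{45}. Then 43s + 23 ≡ 43t + 23 (mod 45), hence 43(s − t) ≡ 0 (mod 45).
Since gcd(43, 45) = 1, 43 is invertible modulo 45, thus s − t ≡ 0 (mod 45), i.e. s = t.
We now compute 43⁻¹ mod 45 explicitly. Euclid's algorithm: 45 = 1·43 + 2, 43 = 21·2 + 1; back-substituting gives 1 = 22·43 − 21·45, so 43⁻¹ ≡ 22 (mod 45).
Then y ↦ 22(y − 23) is a two-sided inverse to g, so every y ∈ ℤ_{45} has a preimage.
Therefore g is bijective.
Since g is bijective, we find g⁻¹(29): we need 43x ≡ 29 − 23 ≡ 6 (mod 45). Using 43⁻¹ = 22: x ≡ 22·6 = 132 = 2·45 + 42, so x = 42.
Check: g(42) = 43·42 + 23 = 1829 = 40·45 + 29 ≡ 29 (mod 45).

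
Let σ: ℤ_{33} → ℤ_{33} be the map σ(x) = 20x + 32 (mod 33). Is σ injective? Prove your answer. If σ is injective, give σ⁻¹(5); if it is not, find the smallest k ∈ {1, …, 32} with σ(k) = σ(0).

Recall that σ is injective if σ(s) = σ(t) implies s = t.
Suppose σ(s) = σ(t) in ℤ_{33}. Then 20s + 32 ≡ 20t + 32 (mod 33), so 20(s − t) ≡ 0 (mod 33).
Since gcd(20, 33) = 1, 20 is invertible modulo 33, thus s − t ≡ 0 (mod 33), i.e. s = t.
Therefore σ is injective.
We now compute 20⁻¹ mod 33 explicitly. Euclid's algorithm: 33 = 1·20 + 13, 20 = 1·13 + 7, 13 = 1·7 + 6, 7 = 1·6 + 1; back-substituting gives 1 = 5·20 − 3·33, so 20⁻¹ ≡ 5 (mod 33).
Since σ is injective, we find σ⁻¹(5): we need 20x ≡ 5 − 32 ≡ 6 (mod 33). Using 20⁻¹ = 5: x ≡ 5·6 = 30, so x = 30.
Check: σ(30) = 20·30 + 32 = 632 = 19·33 + 5 ≡ 5 (mod 33).

30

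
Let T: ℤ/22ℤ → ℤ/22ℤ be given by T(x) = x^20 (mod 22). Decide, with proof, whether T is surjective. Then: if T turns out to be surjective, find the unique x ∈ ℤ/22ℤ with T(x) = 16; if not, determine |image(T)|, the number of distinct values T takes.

T(1) = 1^20 = 1.
T(3): Repeated squaring mod 22: 3^1 ≡ 3, 3^2 ≡ 3² = 9, 3^4 ≡ 9² = 81 ≡ 15, 3^8 ≡ 15² = 225 ≡ 5, 3^16 ≡ 5² = 25 ≡ 3. Since 20 = 16 + 4, 3^20 ≡ 3·15: 3·15 = 45 ≡ 1. So 3^20 ≡ 1 (mod 22).
So T(1) = T(3) = 1 while 1 ≠ 3, thus T is not injective.
A non-injective map from the 22-element set ℤ/22ℤ to itself takes at most 21 distinct values, so it cannot be surjective. So T is not surjective.
Since T is not surjective, we determine |image(T)|. Computing x^20 mod 22 for each x (by repeated squaring, reducing mod 22 at every step), the values T(0), T(1), …, T(21) are: 0, 1, 12, 1, 12, 1, 12, 1, 12, 1, 12, 11, 12, 1, 12, 1, 12, 1, 12, 1, 12, 1.
The distinct values are {0, 1, 11, 12}; there are 4 of them.

4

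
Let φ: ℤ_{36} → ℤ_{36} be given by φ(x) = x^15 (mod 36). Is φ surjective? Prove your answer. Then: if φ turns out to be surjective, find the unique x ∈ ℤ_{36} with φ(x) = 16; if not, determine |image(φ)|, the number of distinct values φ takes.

φ(0) = 0^15 = 0.
φ(6): Repeated squaring mod 36: 6^1 ≡ 6, 6^2 ≡ 6² = 36 ≡ 0, 6^4 ≡ 0² = 0, 6^8 ≡ 0² = 0. Since 15 = 8 + 4 + 2 + 1, 6^15 ≡ 0·0·0·6: 0·0 = 0, then 0·0 = 0, then 0·6 = 0. So 6^15 ≡ 0 (mod 36).
So φ(0) = φ(6) = 0 while 0 ≠ 6, hence φ is not injective.
A non-injective map from the 36-element set ℤ_{36} to itself takes at most 35 distinct values, so it cannot be surjective. So φ is not surjective.
Since φ is not surjective, we determine |image(φ)|. Computing x^15 mod 36 for each x (by repeated squaring, reducing mod 36 at every step), the values φ(0), φ(1), …, φ(35) are: 0, 1, 8, 27, 28, 17, 0, 19, 8, 9, 28, 35, 0, 1, 8, 27, 28, 17, 0, 19, 8, 9, 28, 35, 0, 1, 8, 27, 28, 17, 0, 19, 8, 9, 28, 35.
The distinct values are {0, 1, 8, 9, 17, 19, 27, 28, 35}; there are 9 of them.

9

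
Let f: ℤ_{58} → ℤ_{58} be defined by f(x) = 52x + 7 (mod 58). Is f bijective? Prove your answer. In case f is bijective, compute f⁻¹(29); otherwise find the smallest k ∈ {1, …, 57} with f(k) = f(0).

29

Recall: injectivity means: for all s, t in the domain, f(s) = f(t) implies s = t.
We have gcd(52, 58) = 2 > 1. Taking s = 0 and t = 29: f(0) = 7 and f(29) = 52·29 + 7 = 1515 ≡ 7 (mod 58).
So f(0) = f(29) while 0 ≠ 29, hence f is not injective, hence not bijective.
Since f is not bijective, we find the least positive k with f(k) = f(0): this means 52k ≡ 0 (mod 58), i.e. 58 ∣ 52k. Since gcd(52, 58) = 2, dividing through by 2 this holds exactly when 29 ∣ 26k, and as gcd(26, 29) = 1, exactly when 29 ∣ k.
The smallest positive such k is 29.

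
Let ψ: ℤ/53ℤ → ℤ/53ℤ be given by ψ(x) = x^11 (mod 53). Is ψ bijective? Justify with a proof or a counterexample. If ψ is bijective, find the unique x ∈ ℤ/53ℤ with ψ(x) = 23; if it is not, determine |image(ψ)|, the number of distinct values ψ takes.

30

Since 53 is prime, the nonzero elements of ℤ/53ℤ form a cyclic group of order 52.
As gcd(11, 52) = 1, raising to the 11th power is a bijection on this group: if a^11 ≡ b^11 then (ab^{−1})^11 = 1, and the only element of order dividing gcd(11, 52) = 1 is 1, so a = b.
With ψ(0) = 0 this makes ψ injective on all of ℤ/53ℤ, hence bijective (finite equal-size domain and codomain). In particular ψ is bijective.
Since ψ is bijective, we find the preimage of 23. The inverse of x ↦ x^11 on (ℤ/53ℤ)^× is x ↦ x^19, because 11·19 = 209 = 4·52 + 1 ≡ 1 (mod 52) and x^{52} = 1 for x ≠ 0 (Fermat). So ψ⁻¹(23) = 23^19 mod 53.
Repeated squaring mod 53: 23^1 ≡ 23, 23^2 ≡ 23² = 529 ≡ 52, 23^4 ≡ 52² = 2704 ≡ 1, 23^8 ≡ 1² = 1, 23^16 ≡ 1² = 1. Since 19 = 16 + 2 + 1, 23^19 ≡ 1·52·23: 1·52 = 52, then 52·23 = 1196 ≡ 30. So 23^19 ≡ 30 (mod 53).
Hence ψ⁻¹(23) = 30.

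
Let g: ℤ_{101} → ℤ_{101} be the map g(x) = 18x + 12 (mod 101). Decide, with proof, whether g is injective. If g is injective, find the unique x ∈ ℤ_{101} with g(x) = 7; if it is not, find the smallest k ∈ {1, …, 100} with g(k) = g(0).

Recall that g is injective when g(x_1) = g(x_2) forces x_1 = x_2.
If g(x_1) = g(x_2), then 18x_1 ≡ 18x_2 (mod 101). Because gcd(18, 101) = 1, we may cancel 18 to get x_1 ≡ x_2 (mod 101).
Hence g is injective.
We now compute 18⁻¹ mod 101 explicitly. Euclid's algorithm: 101 = 5·18 + 11, 18 = 1·11 + 7, 11 = 1·7 + 4, 7 = 1·4 + 3, 4 = 1·3 + 1; back-substituting gives 1 = 73·18 − 13·101, so 18⁻¹ ≡ 73 (mod 101).
Since g is injective, we find g⁻¹(7): we need 18x ≡ 7 − 12 ≡ 96 (mod 101). Using 18⁻¹ = 73: x ≡ 73·96 = 7008 = 69·101 + 39, so x = 39.
Check: g(39) = 18·39 + 12 = 714 = 7·101 + 7 ≡ 7 (mod 101).

39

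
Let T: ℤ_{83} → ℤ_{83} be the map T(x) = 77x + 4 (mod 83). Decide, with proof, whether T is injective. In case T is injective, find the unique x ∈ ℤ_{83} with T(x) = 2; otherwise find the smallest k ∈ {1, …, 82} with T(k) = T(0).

Recall: injectivity means: for all u, v in the domain, T(u) = T(v) implies u = v.
If T(u) = T(v), then 77u ≡ 77v (mod 83). Because gcd(77, 83) = 1, we may cancel 77 to get u ≡ v (mod 83).
Hence T is injective.
We now compute 77⁻¹ mod 83 explicitly. Euclid's algorithm: 83 = 1·77 + 6, 77 = 12·6 + 5, 6 = 1·5 + 1; back-substituting gives 1 = 69·77 − 64·83, so 77⁻¹ ≡ 69 (mod 83).
Since T is injective, we compute T⁻¹(2): solve 77x + 4 ≡ 2 (mod 83), i.e. 77x ≡ 81 (mod 83).
Multiplying by 77⁻¹ = 69 gives x ≡ 69·81 = 5589 = 67·83 + 28 ≡ 28 (mod 83).
Check: T(28) = 77·28 + 4 = 2160 = 26·83 + 2 ≡ 2 (mod 83).

28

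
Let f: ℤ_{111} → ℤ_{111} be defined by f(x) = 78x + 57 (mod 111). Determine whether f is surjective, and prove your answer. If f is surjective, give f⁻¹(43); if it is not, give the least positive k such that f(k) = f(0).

37

Since gcd(78, 111) = 3, we have 78x ≡ 0 (mod 3) for all x, so f(x) ≡ 0 (mod 3).
But 1 ≢ 0 (mod 3), so 1 ∈ ℤ_{111} has no preimage. Thus f is not surjective.
Since f is not surjective, we find the least positive k with f(k) = f(0): this means 78k ≡ 0 (mod 111), i.e. 111 ∣ 78k. Since gcd(78, 111) = 3, dividing through by 3 this holds exactly when 37 ∣ 26k, and as gcd(26, 37) = 1, exactly when 37 ∣ k.
The smallest positive such k is 37.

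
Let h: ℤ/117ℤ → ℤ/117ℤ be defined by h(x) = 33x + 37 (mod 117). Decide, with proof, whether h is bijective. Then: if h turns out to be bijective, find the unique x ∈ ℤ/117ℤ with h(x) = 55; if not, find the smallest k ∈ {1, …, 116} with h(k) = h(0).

39

Recall: injectivity means: for all u, v in the domain, h(u) = h(v) implies u = v.
We have gcd(33, 117) = 3 > 1. Taking u = 0 and v = 39: h(0) = 37 and h(39) = 33·39 + 37 = 1324 ≡ 37 (mod 117).
So h(0) = h(39) while 0 ≠ 39, therefore h is not injective, hence not bijective.
Since h is not bijective, we find the least positive k with h(k) = h(0): this means 33k ≡ 0 (mod 117), i.e. 117 ∣ 33k. Since gcd(33, 117) = 3, dividing through by 3 this holds exactly when 39 ∣ 11k, and as gcd(11, 39) = 1, exactly when 39 ∣ k.
The smallest positive such k is 39.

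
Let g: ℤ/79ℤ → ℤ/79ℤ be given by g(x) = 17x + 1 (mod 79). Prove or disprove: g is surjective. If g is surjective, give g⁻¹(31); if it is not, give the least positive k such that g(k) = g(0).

Since gcd(17, 79) = 1, 17 is invertible modulo 79. Euclid's algorithm: 79 = 4·17 + 11, 17 = 1·11 + 6, 11 = 1·6 + 5, 6 = 1·5 + 1; back-substituting gives 1 = 14·17 − 3·79, so 17⁻¹ ≡ 14 (mod 79).
Then y ↦ 14(y − 1) is a two-sided inverse to g, so every y ∈ ℤ/79ℤ has a preimage.
So g is surjective.
Since g is surjective, we compute g⁻¹(31): solve 17x + 1 ≡ 31 (mod 79), i.e. 17x ≡ 30 (mod 79).
Multiplying by 17⁻¹ = 14 gives x ≡ 14·30 = 420 = 5·79 + 25 ≡ 25 (mod 79).
Check: g(25) = 17·25 + 1 = 426 = 5·79 + 31 ≡ 31 (mod 79).

25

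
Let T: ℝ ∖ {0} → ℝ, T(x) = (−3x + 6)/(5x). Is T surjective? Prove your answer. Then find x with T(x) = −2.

-6/7

If T(x) = −3/5, cross-multiplying gives 5(−3x + 6) = −3(5x), which simplifies to 30 = 0 — false.  So −3/5 has no preimage and T is not surjective.
Solving T(x) = −2: cross-multiplying gives −3x + 6 = −2(5x), which rearranges to 7x = −6, so x = −6/7.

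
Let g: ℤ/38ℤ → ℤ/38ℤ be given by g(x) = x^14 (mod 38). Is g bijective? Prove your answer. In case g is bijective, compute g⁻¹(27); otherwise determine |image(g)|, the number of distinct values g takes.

20

g(18): Repeated squaring mod 38: 18^1 ≡ 18, 18^2 ≡ 18² = 324 ≡ 20, 18^4 ≡ 20² = 400 ≡ 20, 18^8 ≡ 20² = 400 ≡ 20. Since 14 = 8 + 4 + 2, 18^14 ≡ 20·20·20: 20·20 = 400 ≡ 20, then 20·20 = 400 ≡ 20. So 18^14 ≡ 20 (mod 38).
g(20): Repeated squaring mod 38: 20^1 ≡ 20, 20^2 ≡ 20² = 400 ≡ 20, 20^4 ≡ 20² = 400 ≡ 20, 20^8 ≡ 20² = 400 ≡ 20. Since 14 = 8 + 4 + 2, 20^14 ≡ 20·20·20: 20·20 = 400 ≡ 20, then 20·20 = 400 ≡ 20. So 20^14 ≡ 20 (mod 38).
So g(18) = g(20) = 20 while 18 ≠ 20, so g is not injective, hence not bijective.
Since g is not bijective, we determine |image(g)|. Computing x^14 mod 38 for each x (by repeated squaring, reducing mod 38 at every step), the values g(0), g(1), …, g(37) are: 0, 1, 6, 23, 36, 9, 24, 11, 26, 35, 16, 7, 30, 5, 28, 17, 4, 25, 20, 19, 20, 25, 4, 17, 28, 5, 30, 7, 16, 35, 26, 11, 24, 9, 36, 23, 6, 1.
The distinct values are {0, 1, 4, 5, 6, 7, 9, 11, 16, 17, 19, 20, 23, 24, 25, 26, 28, 30, 35, 36}; there are 20 of them.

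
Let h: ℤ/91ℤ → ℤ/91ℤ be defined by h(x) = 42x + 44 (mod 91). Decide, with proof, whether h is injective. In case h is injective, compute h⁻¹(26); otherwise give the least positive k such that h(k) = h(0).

We have gcd(42, 91) = 7 > 1. Taking u = 0 and v = 13: h(0) = 44 and h(13) = 42·13 + 44 = 590 ≡ 44 (mod 91).
So h(0) = h(13) while 0 ≠ 13, thus h is not injective.
Since h is not injective, we find the least positive k with h(k) = h(0): this means 42k ≡ 0 (mod 91), i.e. 91 ∣ 42k. Since gcd(42, 91) = 7, dividing through by 7 this holds exactly when 13 ∣ 6k, and as gcd(6, 13) = 1, exactly when 13 ∣ k.
The smallest positive such k is 13.

13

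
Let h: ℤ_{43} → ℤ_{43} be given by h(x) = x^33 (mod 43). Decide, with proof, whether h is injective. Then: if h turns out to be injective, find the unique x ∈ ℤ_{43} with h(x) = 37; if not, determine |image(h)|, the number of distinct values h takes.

h(1) = 1^33 = 1.
h(6): Repeated squaring mod 43: 6^1 ≡ 6, 6^2 ≡ 6² = 36, 6^4 ≡ 36² = 1296 ≡ 6, 6^8 ≡ 6² = 36, 6^16 ≡ 36² = 1296 ≡ 6, 6^32 ≡ 6² = 36. Since 33 = 32 + 1, 6^33 ≡ 36·6: 36·6 = 216 ≡ 1. So 6^33 ≡ 1 (mod 43).
So h(1) = h(6) = 1 while 1 ≠ 6, therefore h is not injective.
Since h is not injective, we determine |image(h)|. Computing x^33 mod 43 for each x (by repeated squaring, reducing mod 43 at every step), the values h(0), h(1), …, h(42) are: 0, 1, 32, 39, 35, 2, 1, 42, 2, 16, 21, 16, 32, 41, 11, 35, 21, 21, 39, 8, 27, 4, 39, 16, 35, 4, 22, 22, 8, 32, 2, 11, 27, 22, 27, 41, 1, 42, 41, 8, 4, 11, 42.
The distinct values are {0, 1, 2, 4, 8, 11, 16, 21, 22, 27, 32, 35, 39, 41, 42}; there are 15 of them.

15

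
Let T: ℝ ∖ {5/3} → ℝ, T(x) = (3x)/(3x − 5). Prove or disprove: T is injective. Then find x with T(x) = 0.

0

Suppose T(u) = T(v). Cross-multiplying: (3u)(3v − 5) = (3v)(3u − 5).
Expanding both sides and cancelling the symmetric terms leaves −15·(u − v) = 0. Since −15 ≠ 0, u = v. Therefore T is injective.
Solving T(x) = 0: cross-multiplying gives 3x = 0(3x − 5), which rearranges to 3x = 0, so x = 0.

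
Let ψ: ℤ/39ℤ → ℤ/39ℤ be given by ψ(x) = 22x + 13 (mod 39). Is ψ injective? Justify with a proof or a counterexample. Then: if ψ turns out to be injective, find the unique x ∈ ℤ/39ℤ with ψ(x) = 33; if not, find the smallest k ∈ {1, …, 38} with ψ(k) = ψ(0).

If ψ(s) = ψ(t), then 22s ≡ 22t (mod 39). Because gcd(22, 39) = 1, we may cancel 22 to get s ≡ t (mod 39).
Thus ψ is injective.
We now compute 22⁻¹ mod 39 explicitly. Euclid's algorithm: 39 = 1·22 + 17, 22 = 1·17 + 5, 17 = 3·5 + 2, 5 = 2·2 + 1; back-substituting gives 1 = 16·22 − 9·39, so 22⁻¹ ≡ 16 (mod 39).
Since ψ is injective, we find ψ⁻¹(33): we need 22x ≡ 33 − 13 ≡ 20 (mod 39). Using 22⁻¹ = 16: x ≡ 16·20 = 320 = 8·39 + 8, so x = 8.
Check: ψ(8) = 22·8 + 13 = 189 = 4·39 + 33 ≡ 33 (mod 39).

8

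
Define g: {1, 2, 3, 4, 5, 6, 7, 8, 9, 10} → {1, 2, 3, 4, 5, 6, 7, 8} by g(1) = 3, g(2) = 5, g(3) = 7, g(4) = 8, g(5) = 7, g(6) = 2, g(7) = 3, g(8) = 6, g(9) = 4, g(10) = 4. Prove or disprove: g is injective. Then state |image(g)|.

7

g(3) = 7 = g(5) with 3 ≠ 5, so g is not injective.
The image of g is {2, 3, 4, 5, 6, 7, 8}, which has 7 elements.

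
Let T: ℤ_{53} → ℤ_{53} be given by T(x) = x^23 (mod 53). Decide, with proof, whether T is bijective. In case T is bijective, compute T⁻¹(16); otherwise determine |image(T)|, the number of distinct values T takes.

28

Since 53 is prime, the nonzero elements of ℤ_{53} form a cyclic group of order 52.
As gcd(23, 52) = 1, raising to the 23rd power is a bijection on this group: if u^23 ≡ v^23 then (uv^{−1})^23 = 1, and the only element of order dividing gcd(23, 52) = 1 is 1, so u = v.
With T(0) = 0 this makes T injective on all of ℤ_{53}, hence bijective (finite equal-size domain and codomain). In particular T is bijective.
Since T is bijective, we find the preimage of 16. The inverse of x ↦ x^23 on (ℤ_{53})^× is x ↦ x^43, because 23·43 = 989 = 19·52 + 1 ≡ 1 (mod 52) and x^{52} = 1 for x ≠ 0 (Fermat). So T⁻¹(16) = 16^43 mod 53.
Repeated squaring mod 53: 16^1 ≡ 16, 16^2 ≡ 16² = 256 ≡ 44, 16^4 ≡ 44² = 1936 ≡ 28, 16^8 ≡ 28² = 784 ≡ 42, 16^16 ≡ 42² = 1764 ≡ 15, 16^32 ≡ 15² = 225 ≡ 13. Since 43 = 32 + 8 + 2 + 1, 16^43 ≡ 13·42·44·16: 13·42 = 546 ≡ 16, then 16·44 = 704 ≡ 15, then 15·16 = 240 ≡ 28. So 16^43 ≡ 28 (mod 53).
Hence T⁻¹(16) = 28.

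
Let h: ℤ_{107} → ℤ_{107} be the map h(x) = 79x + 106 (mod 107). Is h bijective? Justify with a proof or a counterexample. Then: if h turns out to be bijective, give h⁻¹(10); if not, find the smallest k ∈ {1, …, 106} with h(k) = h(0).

34

Recall: h is injective if h(s) = h(t) implies s = t.
If h(s) = h(t), then 79s ≡ 79t (mod 107). Because gcd(79, 107) = 1, we may cancel 79 to get s ≡ t (mod 107).
We now compute 79⁻¹ mod 107 explicitly. Euclid's algorithm: 107 = 1·79 + 28, 79 = 2·28 + 23, 28 = 1·23 + 5, 23 = 4·5 + 3, 5 = 1·3 + 2, 3 = 1·2 + 1; back-substituting gives 1 = 42·79 − 31·107, so 79⁻¹ ≡ 42 (mod 107).
For any y ∈ ℤ_{107}, x = 42(y − 106) mod 107 satisfies h(x) = 79·42(y − 106) + 106 ≡ y (since 79·42 ≡ 1 mod 107). So every y has a preimage.
Hence h is bijective.
Since h is bijective, we find h⁻¹(10): we need 79x ≡ 10 − 106 ≡ 11 (mod 107). Using 79⁻¹ = 42: x ≡ 42·11 = 462 = 4·107 + 34, so x = 34.
Check: h(34) = 79·34 + 106 = 2792 = 26·107 + 10 ≡ 10 (mod 107).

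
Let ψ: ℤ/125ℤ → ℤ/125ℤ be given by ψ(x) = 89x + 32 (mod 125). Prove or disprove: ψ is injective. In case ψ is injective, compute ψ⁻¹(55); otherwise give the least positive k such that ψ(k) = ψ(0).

107

If ψ(a) = ψ(b), then 89a ≡ 89b (mod 125). Because gcd(89, 125) = 1, we may cancel 89 to get a ≡ b (mod 125).
Thus ψ is injective.
We now compute 89⁻¹ mod 125 explicitly. Euclid's algorithm: 125 = 1·89 + 36, 89 = 2·36 + 17, 36 = 2·17 + 2, 17 = 8·2 + 1; back-substituting gives 1 = 59·89 − 42·125, so 89⁻¹ ≡ 59 (mod 125).
Since ψ is injective, we compute ψ⁻¹(55): solve 89x + 32 ≡ 55 (mod 125), i.e. 89x ≡ 23 (mod 125).
Multiplying by 89⁻¹ = 59 gives x ≡ 59·23 = 1357 = 10·125 + 107 ≡ 107 (mod 125).
Check: ψ(107) = 89·107 + 32 = 9555 = 76·125 + 55 ≡ 55 (mod 125).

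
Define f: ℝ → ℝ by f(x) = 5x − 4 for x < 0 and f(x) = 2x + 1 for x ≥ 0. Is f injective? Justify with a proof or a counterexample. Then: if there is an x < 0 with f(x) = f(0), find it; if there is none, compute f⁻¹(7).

Both pieces are strictly increasing (slopes 5 and 2), so each is injective on its own interval.
The left piece maps (−∞, 0) onto (−∞, −4); the right piece maps [0, ∞) onto [1, ∞).
These images are disjoint, so no value is attained by both pieces. Thus f is injective.
Because the two images are disjoint, no x < 0 has f(x) = f(0), so we compute f⁻¹(7): 7 lies in [1, ∞), so solve 2x + 1 = 7: x = (7 − 1)/2 = 3.

3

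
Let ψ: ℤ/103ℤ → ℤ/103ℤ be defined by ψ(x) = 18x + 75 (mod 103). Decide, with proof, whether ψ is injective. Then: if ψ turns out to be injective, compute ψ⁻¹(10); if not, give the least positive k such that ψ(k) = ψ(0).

25

If ψ(a) = ψ(b), then 18a ≡ 18b (mod 103). Because gcd(18, 103) = 1, we may cancel 18 to get a ≡ b (mod 103).
So ψ is injective.
We now compute 18⁻¹ mod 103 explicitly. Euclid's algorithm: 103 = 5·18 + 13, 18 = 1·13 + 5, 13 = 2·5 + 3, 5 = 1·3 + 2, 3 = 1·2 + 1; back-substituting gives 1 = 63·18 − 11·103, so 18⁻¹ ≡ 63 (mod 103).
Since ψ is injective, we compute ψ⁻¹(10): solve 18x + 75 ≡ 10 (mod 103), i.e. 18x ≡ 38 (mod 103).
Multiplying by 18⁻¹ = 63 gives x ≡ 63·38 = 2394 = 23·103 + 25 ≡ 25 (mod 103).
Check: ψ(25) = 18·25 + 75 = 525 = 5·103 + 10 ≡ 10 (mod 103).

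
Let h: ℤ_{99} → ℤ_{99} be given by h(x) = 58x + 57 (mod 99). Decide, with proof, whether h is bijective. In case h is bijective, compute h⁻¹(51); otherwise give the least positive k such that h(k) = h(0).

If h(a) = h(b), then 58a ≡ 58b (mod 99). Because gcd(58, 99) = 1, we may cancel 58 to get a ≡ b (mod 99).
We now compute 58⁻¹ mod 99 explicitly. Euclid's algorithm: 99 = 1·58 + 41, 58 = 1·41 + 17, 41 = 2·17 + 7, 17 = 2·7 + 3, 7 = 2·3 + 1; back-substituting gives 1 = 70·58 − 41·99, so 58⁻¹ ≡ 70 (mod 99).
Then y ↦ 70(y − 57) is a two-sided inverse to h, so every y ∈ ℤ_{99} has a preimage.
So h is bijective.
Since h is bijective, we find h⁻¹(51): we need 58x ≡ 51 − 57 ≡ 93 (mod 99). Using 58⁻¹ = 70: x ≡ 70·93 = 6510 = 65·99 + 75, so x = 75.
Check: h(75) = 58·75 + 57 = 4407 = 44·99 + 51 ≡ 51 (mod 99).

75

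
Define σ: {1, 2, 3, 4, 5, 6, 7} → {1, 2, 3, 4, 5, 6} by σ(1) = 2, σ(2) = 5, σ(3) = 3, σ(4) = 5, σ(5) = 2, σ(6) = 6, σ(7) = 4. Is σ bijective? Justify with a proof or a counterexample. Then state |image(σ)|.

σ(2) = 5 = σ(4) with 2 ≠ 4, so σ is not injective, hence not bijective.
The image of σ is {2, 3, 4, 5, 6}, which has 5 elements.

5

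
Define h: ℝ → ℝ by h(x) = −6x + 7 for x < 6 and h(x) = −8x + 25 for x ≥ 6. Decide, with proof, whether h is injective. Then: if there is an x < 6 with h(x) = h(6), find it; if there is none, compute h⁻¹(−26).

Both pieces are strictly decreasing (slopes −6 and −8), so each is injective on its own interval.
The left piece maps (−∞, 6) onto (−29, ∞); the right piece maps [6, ∞) onto (−∞, −23].
These images overlap. In particular h(6) = −23 (right piece), and solving −6x + 7 = −23 on the left piece gives x = 5 < 6.
So h(5) = h(6) with 5 ≠ 6, and h is not injective. This x = 5 is the requested value below 6.

5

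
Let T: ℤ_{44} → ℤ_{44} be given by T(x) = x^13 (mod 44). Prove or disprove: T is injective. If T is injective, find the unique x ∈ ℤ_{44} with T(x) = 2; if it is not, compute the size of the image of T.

33

T(0) = 0^13 = 0.
T(22): Repeated squaring mod 44: 22^1 ≡ 22, 22^2 ≡ 22² = 484 ≡ 0, 22^4 ≡ 0² = 0, 22^8 ≡ 0² = 0. Since 13 = 8 + 4 + 1, 22^13 ≡ 0·0·22: 0·0 = 0, then 0·22 = 0. So 22^13 ≡ 0 (mod 44).
So T(0) = T(22) = 0 while 0 ≠ 22, thus T is not injective.
Since T is not injective, we determine |image(T)|. Computing x^13 mod 44 for each x (by repeated squaring, reducing mod 44 at every step), the values T(0), T(1), …, T(43) are: 0, 1, 8, 27, 20, 37, 40, 35, 28, 25, 32, 11, 12, 41, 16, 31, 4, 29, 24, 39, 36, 21, 0, 23, 8, 5, 20, 15, 40, 13, 28, 3, 32, 33, 12, 19, 16, 9, 4, 7, 24, 17, 36, 43.
The distinct values are {0, 1, 3, 4, 5, 7, 8, 9, 11, 12, 13, 15, 16, 17, 19, 20, 21, 23, 24, 25, 27, 28, 29, 31, 32, 33, 35, 36, 37, 39, 40, 41, 43}; there are 33 of them.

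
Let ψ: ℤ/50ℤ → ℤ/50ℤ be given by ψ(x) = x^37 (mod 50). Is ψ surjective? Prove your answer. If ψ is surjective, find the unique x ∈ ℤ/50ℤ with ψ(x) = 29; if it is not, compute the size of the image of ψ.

ψ(0) = 0^37 = 0.
ψ(10): Repeated squaring mod 50: 10^1 ≡ 10, 10^2 ≡ 10² = 100 ≡ 0, 10^4 ≡ 0² = 0, 10^8 ≡ 0² = 0, 10^16 ≡ 0² = 0, 10^32 ≡ 0² = 0. Since 37 = 32 + 4 + 1, 10^37 ≡ 0·0·10: 0·0 = 0, then 0·10 = 0. So 10^37 ≡ 0 (mod 50).
So ψ(0) = ψ(10) = 0 while 0 ≠ 10, hence ψ is not injective.
A non-injective map from the 50-element set ℤ/50ℤ to itself takes at most 49 distinct values, so it cannot be surjective. Therefore ψ is not surjective.
Since ψ is not surjective, we determine |image(ψ)|. Computing x^37 mod 50 for each x (by repeated squaring, reducing mod 50 at every step), the values ψ(0), ψ(1), …, ψ(49) are: 0, 1, 22, 13, 34, 25, 36, 7, 48, 19, 0, 21, 42, 33, 4, 25, 6, 27, 18, 39, 0, 41, 12, 3, 24, 25, 26, 47, 38, 9, 0, 11, 32, 23, 44, 25, 46, 17, 8, 29, 0, 31, 2, 43, 14, 25, 16, 37, 28, 49.
The distinct values are {0, 1, 2, 3, 4, 6, 7, 8, 9, 11, 12, 13, 14, 16, 17, 18, 19, 21, 22, 23, 24, 25, 26, 27, 28, 29, 31, 32, 33, 34, 36, 37, 38, 39, 41, 42, 43, 44, 46, 47, 48, 49}; there are 42 of them.

42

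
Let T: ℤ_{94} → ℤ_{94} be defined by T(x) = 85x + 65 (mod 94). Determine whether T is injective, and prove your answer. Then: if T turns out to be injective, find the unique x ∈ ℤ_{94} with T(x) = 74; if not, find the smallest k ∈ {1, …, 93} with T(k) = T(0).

By definition, T is injective when T(u) = T(v) forces u = v.
If T(u) = T(v), then 85u ≡ 85v (mod 94). Because gcd(85, 94) = 1, we may cancel 85 to get u ≡ v (mod 94).
Therefore T is injective.
We now compute 85⁻¹ mod 94 explicitly. Euclid's algorithm: 94 = 1·85 + 9, 85 = 9·9 + 4, 9 = 2·4 + 1; back-substituting gives 1 = 73·85 − 66·94, so 85⁻¹ ≡ 73 (mod 94).
Since T is injective, we find T⁻¹(74): we need 85x ≡ 74 − 65 ≡ 9 (mod 94). Using 85⁻¹ = 73: x ≡ 73·9 = 657 = 6·94 + 93, so x = 93.
Check: T(93) = 85·93 + 65 = 7970 = 84·94 + 74 ≡ 74 (mod 94).

93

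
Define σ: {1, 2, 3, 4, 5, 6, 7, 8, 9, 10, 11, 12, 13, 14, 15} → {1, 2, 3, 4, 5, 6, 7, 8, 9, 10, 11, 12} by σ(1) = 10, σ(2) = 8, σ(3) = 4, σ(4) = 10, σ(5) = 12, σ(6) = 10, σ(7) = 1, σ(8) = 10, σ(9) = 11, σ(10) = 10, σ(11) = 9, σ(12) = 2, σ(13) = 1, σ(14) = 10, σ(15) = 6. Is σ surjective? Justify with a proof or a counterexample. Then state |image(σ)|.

No element maps to 3, so σ is not surjective.
The image of σ is {1, 2, 4, 6, 8, 9, 10, 11, 12}, which has 9 elements.

9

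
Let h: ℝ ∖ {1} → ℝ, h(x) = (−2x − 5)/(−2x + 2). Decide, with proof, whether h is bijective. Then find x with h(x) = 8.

If h(x) = 1, cross-multiplying gives −2(−2x − 5) = −2(−2x + 2), which simplifies to 10 = −4 — false.  So 1 has no preimage and h is not surjective.
Hence h is not bijective.
Solving h(x) = 8: cross-multiplying gives −2x − 5 = 8(−2x + 2), which rearranges to 14x = 21, so x = 3/2.

3/2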